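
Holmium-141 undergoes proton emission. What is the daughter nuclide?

Proton emission: mass number changes by -1, atomic number by -1.
A: 141 − 1 = 140; Z: 67 − 1 = 66.
Z = 66 is dysprosium, so the daughter is dysprosium-140.

Dy-140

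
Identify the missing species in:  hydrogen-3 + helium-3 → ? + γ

Li-6

Conserve mass number: 3 + 3 = A + 0, so A = 6.
Conserve atomic number: 1 + 2 = Z + 0, so Z = 3.
Z = 3 is lithium, so the species is lithium-6.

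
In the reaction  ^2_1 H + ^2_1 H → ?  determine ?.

He-4

Conserve mass number: 2 + 2 = A, so A = 4.
Conserve atomic number: 1 + 1 = Z, so Z = 2.
A = 4 and Z = 2 is ^4_2 He — an alpha particle.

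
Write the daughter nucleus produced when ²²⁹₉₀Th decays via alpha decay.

Alpha decay: mass number changes by -4, atomic number by -2.
A: 229 − 4 = 225; Z: 90 − 2 = 88.
Z = 88 is radium, so the daughter is ²²⁵₈₈Ra.

Ra-225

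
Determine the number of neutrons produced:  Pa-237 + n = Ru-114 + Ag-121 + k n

3

Conserve mass number: 238 = 114 + 121 + k, so k = 238 − 235 = 3.
Check atomic number: 91 = 44 + 47 + 0 = 91. ✓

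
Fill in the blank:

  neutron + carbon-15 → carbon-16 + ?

gamma ray

Conserve mass number: 1 + 15 = 16 + A, so A = 0.
Conserve atomic number: 0 + 6 = 6 + Z, so Z = 0.
A = 0 and Z = 0 is γ — a gamma ray.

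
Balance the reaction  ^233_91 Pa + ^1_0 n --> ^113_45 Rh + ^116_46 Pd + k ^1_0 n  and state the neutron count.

5

Conserve mass number: 234 = 113 + 116 + k, so k = 234 − 229 = 5.
Check atomic number: 91 = 45 + 46 + 0 = 91. ✓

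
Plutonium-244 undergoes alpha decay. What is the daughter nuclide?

Alpha decay: mass number changes by -4, atomic number by -2.
A: 244 − 4 = 240; Z: 94 − 2 = 92.
Z = 92 is uranium, so the daughter is uranium-240.

U-240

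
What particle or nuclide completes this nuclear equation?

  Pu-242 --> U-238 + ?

Conserve mass number: 242 = 238 + A, so A = 4.
Conserve atomic number: 94 = 92 + Z, so Z = 2.
A = 4 and Z = 2 is He-4 — an alpha particle.

alpha particle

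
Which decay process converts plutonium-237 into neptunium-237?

beta-plus decay or electron capture

ΔA = 237 − 237 = 0; ΔZ = 93 − 94 = -1.
A is unchanged and Z drops by 1 — a proton has become a neutron (β⁺ emission or electron capture).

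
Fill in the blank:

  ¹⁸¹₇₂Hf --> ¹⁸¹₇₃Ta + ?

beta-minus particle

Conserve mass number: 181 = 181 + A, so A = 0.
Conserve atomic number: 72 = 73 + Z, so Z = -1.
A = 0 and Z = -1 is ⁰₋₁e — a beta-minus particle.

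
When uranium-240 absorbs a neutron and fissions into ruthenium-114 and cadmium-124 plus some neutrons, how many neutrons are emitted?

Conserve mass number: 241 = 114 + 124 + k, so k = 241 − 238 = 3.
Check atomic number: 92 = 44 + 48 + 0 = 92. ✓

3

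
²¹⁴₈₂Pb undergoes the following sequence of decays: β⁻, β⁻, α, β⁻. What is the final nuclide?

Start: (A, Z) = (214, 82).
After β⁻: (214, 83).
After β⁻: (214, 84).
After α: (210, 82).
After β⁻: (210, 83).
Z = 83 is bismuth.

Bi-210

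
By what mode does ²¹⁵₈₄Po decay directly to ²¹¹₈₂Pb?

ΔA = 211 − 215 = -4; ΔZ = 82 − 84 = -2.
A drops by 4 and Z drops by 2 — the signature of alpha emission.

alpha decay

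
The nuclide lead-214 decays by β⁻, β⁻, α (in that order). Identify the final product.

Start: (A, Z) = (214, 82).
After β⁻: (214, 83).
After β⁻: (214, 84).
After α: (210, 82).
Z = 82 is lead.

Pb-210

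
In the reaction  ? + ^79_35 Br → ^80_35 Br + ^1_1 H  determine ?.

deuteron

Conserve mass number: A + 79 = 80 + 1, so A = 2.
Conserve atomic number: Z + 35 = 35 + 1, so Z = 1.
A = 2 and Z = 1 is ^2_1 H — a deuteron.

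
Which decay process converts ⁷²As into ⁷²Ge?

ΔA = 72 − 72 = 0; ΔZ = 32 − 33 = -1.
A is unchanged and Z drops by 1 — a proton has become a neutron (β⁺ emission or electron capture).

beta-plus decay or electron capture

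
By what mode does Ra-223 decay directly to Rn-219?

alpha decay

ΔA = 219 − 223 = -4; ΔZ = 86 − 88 = -2.
A drops by 4 and Z drops by 2 — the signature of alpha emission.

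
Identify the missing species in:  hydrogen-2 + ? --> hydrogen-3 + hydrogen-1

deuteron

Conserve mass number: 2 + A = 3 + 1, so A = 2.
Conserve atomic number: 1 + Z = 1 + 1, so Z = 1.
A = 2 and Z = 1 is hydrogen-2 — a deuteron.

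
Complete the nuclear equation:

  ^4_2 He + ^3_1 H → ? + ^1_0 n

Conserve mass number: 4 + 3 = A + 1, so A = 6.
Conserve atomic number: 2 + 1 = Z + 0, so Z = 3.
Z = 3 is lithium, so the species is ^6_3 Li.

Li-6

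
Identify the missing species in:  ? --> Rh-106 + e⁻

Conserve mass number: A = 106 + 0, so A = 106.
Conserve atomic number: Z = 45 − 1, so Z = 44.
Z = 44 is ruthenium, so the species is Ru-106.

Ru-106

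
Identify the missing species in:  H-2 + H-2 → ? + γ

Conserve mass number: 2 + 2 = A + 0, so A = 4.
Conserve atomic number: 1 + 1 = Z + 0, so Z = 2.
A = 4 and Z = 2 is He-4 — an alpha particle.

He-4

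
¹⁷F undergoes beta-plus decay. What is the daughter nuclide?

O-17

Beta-plus decay: mass number changes by +0, atomic number by -1.
A: 17 = 17; Z: 9 − 1 = 8.
Z = 8 is oxygen, so the daughter is ¹⁷O.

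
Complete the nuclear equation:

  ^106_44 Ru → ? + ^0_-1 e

Conserve mass number: 106 = A + 0, so A = 106.
Conserve atomic number: 44 = Z − 1, so Z = 45.
Z = 45 is rhodium, so the species is ^106_45 Rh.

Rh-106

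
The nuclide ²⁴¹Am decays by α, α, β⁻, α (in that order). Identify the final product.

Start: (A, Z) = (241, 95).
After α: (237, 93).
After α: (233, 91).
After β⁻: (233, 92).
After α: (229, 90).
Z = 90 is thorium.

Th-229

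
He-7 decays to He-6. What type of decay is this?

ΔA = 6 − 7 = -1; ΔZ = 2 − 2 = +0.
A drops by 1 with Z unchanged — a neutron was emitted.

neutron emission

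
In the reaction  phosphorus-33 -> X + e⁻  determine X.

S-33

Conserve mass number: 33 = A + 0, so A = 33.
Conserve atomic number: 15 = Z − 1, so Z = 16.
Z = 16 is sulfur, so the species is sulfur-33.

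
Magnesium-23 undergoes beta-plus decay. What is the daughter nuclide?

Beta-plus decay: mass number changes by +0, atomic number by -1.
A: 23 = 23; Z: 12 − 1 = 11.
Z = 11 is sodium, so the daughter is sodium-23.

Na-23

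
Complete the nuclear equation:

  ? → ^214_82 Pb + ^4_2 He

Po-218

Conserve mass number: A = 214 + 4, so A = 218.
Conserve atomic number: Z = 82 + 2, so Z = 84.
Z = 84 is polonium, so the species is ^218_84 Po.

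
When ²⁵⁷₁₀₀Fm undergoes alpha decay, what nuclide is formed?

Alpha decay: mass number changes by -4, atomic number by -2.
A: 257 − 4 = 253; Z: 100 − 2 = 98.
Z = 98 is californium, so the daughter is ²⁵³₉₈Cf.

Cf-253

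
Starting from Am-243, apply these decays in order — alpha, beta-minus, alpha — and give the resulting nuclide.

Start: (A, Z) = (243, 95).
After α: (239, 93).
After β⁻: (239, 94).
After α: (235, 92).
Z = 92 is uranium.

U-235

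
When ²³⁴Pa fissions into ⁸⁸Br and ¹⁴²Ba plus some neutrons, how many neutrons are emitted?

4

Conserve mass number: 234 = 88 + 142 + k, so k = 234 − 230 = 4.
Check atomic number: 91 = 35 + 56 + 0 = 91. ✓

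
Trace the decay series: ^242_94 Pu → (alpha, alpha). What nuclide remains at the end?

Th-234

Start: (A, Z) = (242, 94).
After α: (238, 92).
After α: (234, 90).
Z = 90 is thorium.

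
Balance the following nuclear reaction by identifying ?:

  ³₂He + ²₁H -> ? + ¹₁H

He-4

Conserve mass number: 3 + 2 = A + 1, so A = 4.
Conserve atomic number: 2 + 1 = Z + 1, so Z = 2.
A = 4 and Z = 2 is ⁴₂He — an alpha particle.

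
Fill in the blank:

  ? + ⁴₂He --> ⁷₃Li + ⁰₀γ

Conserve mass number: A + 4 = 7 + 0, so A = 3.
Conserve atomic number: Z + 2 = 3 + 0, so Z = 1.
A = 3 and Z = 1 is ³₁H — a triton.

triton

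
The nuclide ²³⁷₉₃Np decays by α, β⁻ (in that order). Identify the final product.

Start: (A, Z) = (237, 93).
After α: (233, 91).
After β⁻: (233, 92).
Z = 92 is uranium.

U-233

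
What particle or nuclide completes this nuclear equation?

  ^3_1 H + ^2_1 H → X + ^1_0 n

He-4

Conserve mass number: 3 + 2 = A + 1, so A = 4.
Conserve atomic number: 1 + 1 = Z + 0, so Z = 2.
A = 4 and Z = 2 is ^4_2 He — an alpha particle.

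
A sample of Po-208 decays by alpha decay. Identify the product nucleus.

Pb-204

Alpha decay: mass number changes by -4, atomic number by -2.
A: 208 − 4 = 204; Z: 84 − 2 = 82.
Z = 82 is lead, so the daughter is Pb-204.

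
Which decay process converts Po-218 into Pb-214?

ΔA = 214 − 218 = -4; ΔZ = 82 − 84 = -2.
A drops by 4 and Z drops by 2 — the signature of alpha emission.

alpha decay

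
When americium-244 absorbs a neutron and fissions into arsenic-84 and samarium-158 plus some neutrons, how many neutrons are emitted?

Conserve mass number: 245 = 84 + 158 + k, so k = 245 − 242 = 3.
Check atomic number: 95 = 33 + 62 + 0 = 95. ✓

3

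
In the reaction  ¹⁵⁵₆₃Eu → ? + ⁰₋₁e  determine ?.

Conserve mass number: 155 = A + 0, so A = 155.
Conserve atomic number: 63 = Z − 1, so Z = 64.
Z = 64 is gadolinium, so the species is ¹⁵⁵₆₄Gd.

Gd-155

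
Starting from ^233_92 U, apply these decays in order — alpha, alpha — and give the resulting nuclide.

Start: (A, Z) = (233, 92).
After α: (229, 90).
After α: (225, 88).
Z = 88 is radium.

Ra-225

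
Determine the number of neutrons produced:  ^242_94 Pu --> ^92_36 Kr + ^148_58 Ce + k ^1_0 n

2

Conserve mass number: 242 = 92 + 148 + k, so k = 242 − 240 = 2.
Check atomic number: 94 = 36 + 58 + 0 = 94. ✓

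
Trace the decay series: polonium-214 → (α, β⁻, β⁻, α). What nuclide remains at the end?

Pb-206

Start: (A, Z) = (214, 84).
After α: (210, 82).
After β⁻: (210, 83).
After β⁻: (210, 84).
After α: (206, 82).
Z = 82 is lead.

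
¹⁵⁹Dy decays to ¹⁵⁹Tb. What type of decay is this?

beta-plus decay or electron capture

ΔA = 159 − 159 = 0; ΔZ = 65 − 66 = -1.
A is unchanged and Z drops by 1 — a proton has become a neutron (β⁺ emission or electron capture).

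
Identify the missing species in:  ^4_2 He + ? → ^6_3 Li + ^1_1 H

Conserve mass number: 4 + A = 6 + 1, so A = 3.
Conserve atomic number: 2 + Z = 3 + 1, so Z = 2.
Z = 2 is helium, so the species is ^3_2 He.

He-3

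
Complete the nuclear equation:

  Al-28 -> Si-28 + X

Conserve mass number: 28 = 28 + A, so A = 0.
Conserve atomic number: 13 = 14 + Z, so Z = -1.
A = 0 and Z = -1 is e⁻ — a beta-minus particle.

beta-minus particle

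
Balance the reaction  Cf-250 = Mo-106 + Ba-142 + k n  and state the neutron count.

2

Conserve mass number: 250 = 106 + 142 + k, so k = 250 − 248 = 2.
Check atomic number: 98 = 42 + 56 + 0 = 98. ✓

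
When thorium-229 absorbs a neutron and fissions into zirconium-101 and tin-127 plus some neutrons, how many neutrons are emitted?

2

Conserve mass number: 230 = 101 + 127 + k, so k = 230 − 228 = 2.
Check atomic number: 90 = 40 + 50 + 0 = 90. ✓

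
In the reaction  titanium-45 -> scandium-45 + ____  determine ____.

Conserve mass number: 45 = 45 + A, so A = 0.
Conserve atomic number: 22 = 21 + Z, so Z = 1.
A = 0 and Z = 1 is e⁺ — a positron.

positron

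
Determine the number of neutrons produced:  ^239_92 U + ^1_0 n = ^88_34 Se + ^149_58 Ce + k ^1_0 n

3

Conserve mass number: 240 = 88 + 149 + k, so k = 240 − 237 = 3.
Check atomic number: 92 = 34 + 58 + 0 = 92. ✓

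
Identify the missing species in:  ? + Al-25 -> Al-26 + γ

neutron

Conserve mass number: A + 25 = 26 + 0, so A = 1.
Conserve atomic number: Z + 13 = 13 + 0, so Z = 0.
A = 1 and Z = 0 is n — a neutron.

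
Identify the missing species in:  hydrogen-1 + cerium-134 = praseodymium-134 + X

neutron

Conserve mass number: 1 + 134 = 134 + A, so A = 1.
Conserve atomic number: 1 + 58 = 59 + Z, so Z = 0.
A = 1 and Z = 0 is neutron — a neutron.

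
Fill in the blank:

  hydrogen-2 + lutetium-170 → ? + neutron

Conserve mass number: 2 + 170 = A + 1, so A = 171.
Conserve atomic number: 1 + 71 = Z + 0, so Z = 72.
Z = 72 is hafnium, so the species is hafnium-171.

Hf-171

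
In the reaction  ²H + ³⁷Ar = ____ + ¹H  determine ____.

Conserve mass number: 2 + 37 = A + 1, so A = 38.
Conserve atomic number: 1 + 18 = Z + 1, so Z = 18.
Z = 18 is argon, so the species is ³⁸Ar.

Ar-38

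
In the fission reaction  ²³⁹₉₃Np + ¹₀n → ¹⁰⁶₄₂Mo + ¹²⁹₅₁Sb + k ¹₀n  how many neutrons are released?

5

Conserve mass number: 240 = 106 + 129 + k, so k = 240 − 235 = 5.
Check atomic number: 93 = 42 + 51 + 0 = 93. ✓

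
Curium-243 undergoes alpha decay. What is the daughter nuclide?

Alpha decay: mass number changes by -4, atomic number by -2.
A: 243 − 4 = 239; Z: 96 − 2 = 94.
Z = 94 is plutonium, so the daughter is plutonium-239.

Pu-239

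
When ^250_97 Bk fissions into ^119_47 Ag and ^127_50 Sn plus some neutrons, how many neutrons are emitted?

Conserve mass number: 250 = 119 + 127 + k, so k = 250 − 246 = 4.
Check atomic number: 97 = 47 + 50 + 0 = 97. ✓

4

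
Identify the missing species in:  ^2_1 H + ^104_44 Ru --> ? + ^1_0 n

Rh-105

Conserve mass number: 2 + 104 = A + 1, so A = 105.
Conserve atomic number: 1 + 44 = Z + 0, so Z = 45.
Z = 45 is rhodium, so the species is ^105_45 Rh.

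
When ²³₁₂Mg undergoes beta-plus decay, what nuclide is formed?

Beta-plus decay: mass number changes by +0, atomic number by -1.
A: 23 = 23; Z: 12 − 1 = 11.
Z = 11 is sodium, so the daughter is ²³₁₁Na.

Na-23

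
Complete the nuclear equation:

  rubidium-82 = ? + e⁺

Conserve mass number: 82 = A + 0, so A = 82.
Conserve atomic number: 37 = Z + 1, so Z = 36.
Z = 36 is krypton, so the species is krypton-82.

Kr-82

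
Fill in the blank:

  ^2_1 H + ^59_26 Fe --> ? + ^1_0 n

Co-60

Conserve mass number: 2 + 59 = A + 1, so A = 60.
Conserve atomic number: 1 + 26 = Z + 0, so Z = 27.
Z = 27 is cobalt, so the species is ^60_27 Co.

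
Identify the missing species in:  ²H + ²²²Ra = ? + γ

Conserve mass number: 2 + 222 = A + 0, so A = 224.
Conserve atomic number: 1 + 88 = Z + 0, so Z = 89.
Z = 89 is actinium, so the species is ²²⁴Ac.

Ac-224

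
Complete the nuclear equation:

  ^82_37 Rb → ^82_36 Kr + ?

Conserve mass number: 82 = 82 + A, so A = 0.
Conserve atomic number: 37 = 36 + Z, so Z = 1.
A = 0 and Z = 1 is ^0_1 e — a positron.

positron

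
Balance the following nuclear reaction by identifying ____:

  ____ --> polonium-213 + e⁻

Bi-213

Conserve mass number: A = 213 + 0, so A = 213.
Conserve atomic number: Z = 84 − 1, so Z = 83.
Z = 83 is bismuth, so the species is bismuth-213.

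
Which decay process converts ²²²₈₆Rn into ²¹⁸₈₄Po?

ΔA = 218 − 222 = -4; ΔZ = 84 − 86 = -2.
A drops by 4 and Z drops by 2 — the signature of alpha emission.

alpha decay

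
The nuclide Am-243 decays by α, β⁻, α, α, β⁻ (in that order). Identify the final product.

Pa-231

Start: (A, Z) = (243, 95).
After α: (239, 93).
After β⁻: (239, 94).
After α: (235, 92).
After α: (231, 90).
After β⁻: (231, 91).
Z = 91 is protactinium.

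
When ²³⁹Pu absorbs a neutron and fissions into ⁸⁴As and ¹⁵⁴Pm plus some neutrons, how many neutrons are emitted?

Conserve mass number: 240 = 84 + 154 + k, so k = 240 − 238 = 2.
Check atomic number: 94 = 33 + 61 + 0 = 94. ✓

2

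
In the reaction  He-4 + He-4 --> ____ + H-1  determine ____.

Li-7

Conserve mass number: 4 + 4 = A + 1, so A = 7.
Conserve atomic number: 2 + 2 = Z + 1, so Z = 3.
Z = 3 is lithium, so the species is Li-7.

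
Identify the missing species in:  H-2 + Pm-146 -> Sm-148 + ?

gamma ray

Conserve mass number: 2 + 146 = 148 + A, so A = 0.
Conserve atomic number: 1 + 61 = 62 + Z, so Z = 0.
A = 0 and Z = 0 is γ — a gamma ray.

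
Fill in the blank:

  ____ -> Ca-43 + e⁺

Sc-43

Conserve mass number: A = 43 + 0, so A = 43.
Conserve atomic number: Z = 20 + 1, so Z = 21.
Z = 21 is scandium, so the species is Sc-43.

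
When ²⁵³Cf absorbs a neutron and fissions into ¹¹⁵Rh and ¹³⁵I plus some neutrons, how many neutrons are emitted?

Conserve mass number: 254 = 115 + 135 + k, so k = 254 − 250 = 4.
Check atomic number: 98 = 45 + 53 + 0 = 98. ✓

4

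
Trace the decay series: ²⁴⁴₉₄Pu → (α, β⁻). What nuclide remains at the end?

Np-240

Start: (A, Z) = (244, 94).
After α: (240, 92).
After β⁻: (240, 93).
Z = 93 is neptunium.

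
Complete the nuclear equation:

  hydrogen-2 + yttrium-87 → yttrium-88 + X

proton

Conserve mass number: 2 + 87 = 88 + A, so A = 1.
Conserve atomic number: 1 + 39 = 39 + Z, so Z = 1.
A = 1 and Z = 1 is hydrogen-1 — a proton.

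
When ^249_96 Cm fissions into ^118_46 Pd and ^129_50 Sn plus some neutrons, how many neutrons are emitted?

2

Conserve mass number: 249 = 118 + 129 + k, so k = 249 − 247 = 2.
Check atomic number: 96 = 46 + 50 + 0 = 96. ✓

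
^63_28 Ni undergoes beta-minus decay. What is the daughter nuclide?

Beta-minus decay: mass number changes by +0, atomic number by +1.
A: 63 = 63; Z: 28 + 1 = 29.
Z = 29 is copper, so the daughter is ^63_29 Cu.

Cu-63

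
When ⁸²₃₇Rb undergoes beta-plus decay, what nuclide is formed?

Kr-82

Beta-plus decay: mass number changes by +0, atomic number by -1.
A: 82 = 82; Z: 37 − 1 = 36.
Z = 36 is krypton, so the daughter is ⁸²₃₆Kr.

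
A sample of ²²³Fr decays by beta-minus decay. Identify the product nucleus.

Beta-minus decay: mass number changes by +0, atomic number by +1.
A: 223 = 223; Z: 87 + 1 = 88.
Z = 88 is radium, so the daughter is ²²³Ra.

Ra-223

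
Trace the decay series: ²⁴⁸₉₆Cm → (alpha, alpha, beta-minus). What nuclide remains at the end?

Np-240

Start: (A, Z) = (248, 96).
After α: (244, 94).
After α: (240, 92).
After β⁻: (240, 93).
Z = 93 is neptunium.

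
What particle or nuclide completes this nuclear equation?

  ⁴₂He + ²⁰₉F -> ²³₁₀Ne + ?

Conserve mass number: 4 + 20 = 23 + A, so A = 1.
Conserve atomic number: 2 + 9 = 10 + Z, so Z = 1.
A = 1 and Z = 1 is ¹₁H — a proton.

proton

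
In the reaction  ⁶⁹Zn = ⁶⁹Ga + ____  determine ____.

Conserve mass number: 69 = 69 + A, so A = 0.
Conserve atomic number: 30 = 31 + Z, so Z = -1.
A = 0 and Z = -1 is e⁻ — a beta-minus particle.

beta-minus particle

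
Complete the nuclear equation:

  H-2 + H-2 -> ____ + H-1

H-3

Conserve mass number: 2 + 2 = A + 1, so A = 3.
Conserve atomic number: 1 + 1 = Z + 1, so Z = 1.
A = 3 and Z = 1 is H-3 — a triton.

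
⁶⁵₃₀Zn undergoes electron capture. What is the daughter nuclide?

Electron capture: mass number changes by +0, atomic number by -1.
A: 65 = 65; Z: 30 − 1 = 29.
Z = 29 is copper, so the daughter is ⁶⁵₂₉Cu.

Cu-65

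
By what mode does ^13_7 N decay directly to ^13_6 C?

beta-plus decay or electron capture

ΔA = 13 − 13 = 0; ΔZ = 6 − 7 = -1.
A is unchanged and Z drops by 1 — a proton has become a neutron (β⁺ emission or electron capture).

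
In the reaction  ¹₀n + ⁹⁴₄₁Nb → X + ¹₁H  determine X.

Conserve mass number: 1 + 94 = A + 1, so A = 94.
Conserve atomic number: 0 + 41 = Z + 1, so Z = 40.
Z = 40 is zirconium, so the species is ⁹⁴₄₀Zr.

Zr-94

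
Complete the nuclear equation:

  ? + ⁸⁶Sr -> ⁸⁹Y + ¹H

Conserve mass number: A + 86 = 89 + 1, so A = 4.
Conserve atomic number: Z + 38 = 39 + 1, so Z = 2.
A = 4 and Z = 2 is ⁴He — an alpha particle.

alpha particle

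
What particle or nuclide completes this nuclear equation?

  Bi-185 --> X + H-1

Conserve mass number: 185 = A + 1, so A = 184.
Conserve atomic number: 83 = Z + 1, so Z = 82.
Z = 82 is lead, so the species is Pb-184.

Pb-184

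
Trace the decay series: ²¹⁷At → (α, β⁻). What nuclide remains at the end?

Po-213

Start: (A, Z) = (217, 85).
After α: (213, 83).
After β⁻: (213, 84).
Z = 84 is polonium.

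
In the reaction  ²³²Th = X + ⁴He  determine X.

Ra-228

Conserve mass number: 232 = A + 4, so A = 228.
Conserve atomic number: 90 = Z + 2, so Z = 88.
Z = 88 is radium, so the species is ²²⁸Ra.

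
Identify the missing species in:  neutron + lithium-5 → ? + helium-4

Conserve mass number: 1 + 5 = A + 4, so A = 2.
Conserve atomic number: 0 + 3 = Z + 2, so Z = 1.
A = 2 and Z = 1 is hydrogen-2 — a deuteron.

H-2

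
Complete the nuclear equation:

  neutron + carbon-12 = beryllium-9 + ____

alpha particle

Conserve mass number: 1 + 12 = 9 + A, so A = 4.
Conserve atomic number: 0 + 6 = 4 + Z, so Z = 2.
A = 4 and Z = 2 is helium-4 — an alpha particle.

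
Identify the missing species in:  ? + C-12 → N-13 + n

Conserve mass number: A + 12 = 13 + 1, so A = 2.
Conserve atomic number: Z + 6 = 7 + 0, so Z = 1.
A = 2 and Z = 1 is H-2 — a deuteron.

deuteron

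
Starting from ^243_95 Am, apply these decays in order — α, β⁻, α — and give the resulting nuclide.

U-235

Start: (A, Z) = (243, 95).
After α: (239, 93).
After β⁻: (239, 94).
After α: (235, 92).
Z = 92 is uranium.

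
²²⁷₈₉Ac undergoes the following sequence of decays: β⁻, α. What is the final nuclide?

Start: (A, Z) = (227, 89).
After β⁻: (227, 90).
After α: (223, 88).
Z = 88 is radium.

Ra-223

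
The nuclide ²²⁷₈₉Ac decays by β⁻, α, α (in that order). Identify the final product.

Rn-219

Start: (A, Z) = (227, 89).
After β⁻: (227, 90).
After α: (223, 88).
After α: (219, 86).
Z = 86 is radon.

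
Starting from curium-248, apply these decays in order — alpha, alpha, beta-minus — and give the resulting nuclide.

Start: (A, Z) = (248, 96).
After α: (244, 94).
After α: (240, 92).
After β⁻: (240, 93).
Z = 93 is neptunium.

Np-240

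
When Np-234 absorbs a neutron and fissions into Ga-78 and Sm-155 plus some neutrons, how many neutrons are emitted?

2

Conserve mass number: 235 = 78 + 155 + k, so k = 235 − 233 = 2.
Check atomic number: 93 = 31 + 62 + 0 = 93. ✓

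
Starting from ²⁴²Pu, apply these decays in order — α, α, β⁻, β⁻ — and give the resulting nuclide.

Start: (A, Z) = (242, 94).
After α: (238, 92).
After α: (234, 90).
After β⁻: (234, 91).
After β⁻: (234, 92).
Z = 92 is uranium.

U-234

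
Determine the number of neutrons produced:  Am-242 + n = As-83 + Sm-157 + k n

Conserve mass number: 243 = 83 + 157 + k, so k = 243 − 240 = 3.
Check atomic number: 95 = 33 + 62 + 0 = 95. ✓

3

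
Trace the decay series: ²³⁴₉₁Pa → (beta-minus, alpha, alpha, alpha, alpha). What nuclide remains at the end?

Po-218

Start: (A, Z) = (234, 91).
After β⁻: (234, 92).
After α: (230, 90).
After α: (226, 88).
After α: (222, 86).
After α: (218, 84).
Z = 84 is polonium.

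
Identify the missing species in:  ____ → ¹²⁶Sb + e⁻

Sn-126

Conserve mass number: A = 126 + 0, so A = 126.
Conserve atomic number: Z = 51 − 1, so Z = 50.
Z = 50 is tin, so the species is ¹²⁶Sn.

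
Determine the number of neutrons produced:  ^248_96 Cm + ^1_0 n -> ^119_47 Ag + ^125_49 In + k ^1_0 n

Conserve mass number: 249 = 119 + 125 + k, so k = 249 − 244 = 5.
Check atomic number: 96 = 47 + 49 + 0 = 96. ✓

5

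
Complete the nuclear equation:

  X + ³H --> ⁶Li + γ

He-3

Conserve mass number: A + 3 = 6 + 0, so A = 3.
Conserve atomic number: Z + 1 = 3 + 0, so Z = 2.
Z = 2 is helium, so the species is ³He.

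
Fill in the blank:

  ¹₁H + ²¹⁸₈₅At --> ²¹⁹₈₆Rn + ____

gamma ray

Conserve mass number: 1 + 218 = 219 + A, so A = 0.
Conserve atomic number: 1 + 85 = 86 + Z, so Z = 0.
A = 0 and Z = 0 is ⁰₀γ — a gamma ray.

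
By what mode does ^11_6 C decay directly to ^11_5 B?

beta-plus decay or electron capture

ΔA = 11 − 11 = 0; ΔZ = 5 − 6 = -1.
A is unchanged and Z drops by 1 — a proton has become a neutron (β⁺ emission or electron capture).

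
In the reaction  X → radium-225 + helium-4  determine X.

Conserve mass number: A = 225 + 4, so A = 229.
Conserve atomic number: Z = 88 + 2, so Z = 90.
Z = 90 is thorium, so the species is thorium-229.

Th-229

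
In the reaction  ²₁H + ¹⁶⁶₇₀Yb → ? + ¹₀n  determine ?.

Lu-167

Conserve mass number: 2 + 166 = A + 1, so A = 167.
Conserve atomic number: 1 + 70 = Z + 0, so Z = 71.
Z = 71 is lutetium, so the species is ¹⁶⁷₇₁Lu.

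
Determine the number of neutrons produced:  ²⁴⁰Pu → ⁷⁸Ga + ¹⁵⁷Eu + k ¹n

5

Conserve mass number: 240 = 78 + 157 + k, so k = 240 − 235 = 5.
Check atomic number: 94 = 31 + 63 + 0 = 94. ✓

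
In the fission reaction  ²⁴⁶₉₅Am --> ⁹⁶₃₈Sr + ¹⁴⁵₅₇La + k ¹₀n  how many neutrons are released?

5

Conserve mass number: 246 = 96 + 145 + k, so k = 246 − 241 = 5.
Check atomic number: 95 = 38 + 57 + 0 = 95. ✓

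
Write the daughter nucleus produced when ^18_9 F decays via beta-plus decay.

O-18

Beta-plus decay: mass number changes by +0, atomic number by -1.
A: 18 = 18; Z: 9 − 1 = 8.
Z = 8 is oxygen, so the daughter is ^18_8 O.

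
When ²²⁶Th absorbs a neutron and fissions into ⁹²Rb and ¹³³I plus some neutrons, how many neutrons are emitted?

Conserve mass number: 227 = 92 + 133 + k, so k = 227 − 225 = 2.
Check atomic number: 90 = 37 + 53 + 0 = 90. ✓

2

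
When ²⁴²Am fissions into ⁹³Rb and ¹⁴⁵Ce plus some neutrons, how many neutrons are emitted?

4

Conserve mass number: 242 = 93 + 145 + k, so k = 242 − 238 = 4.
Check atomic number: 95 = 37 + 58 + 0 = 95. ✓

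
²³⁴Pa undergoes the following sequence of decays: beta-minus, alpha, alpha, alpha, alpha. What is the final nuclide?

Start: (A, Z) = (234, 91).
After β⁻: (234, 92).
After α: (230, 90).
After α: (226, 88).
After α: (222, 86).
After α: (218, 84).
Z = 84 is polonium.

Po-218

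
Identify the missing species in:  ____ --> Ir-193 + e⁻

Conserve mass number: A = 193 + 0, so A = 193.
Conserve atomic number: Z = 77 − 1, so Z = 76.
Z = 76 is osmium, so the species is Os-193.

Os-193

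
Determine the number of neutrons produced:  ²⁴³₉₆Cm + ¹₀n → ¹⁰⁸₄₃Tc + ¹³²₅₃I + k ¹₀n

Conserve mass number: 244 = 108 + 132 + k, so k = 244 − 240 = 4.
Check atomic number: 96 = 43 + 53 + 0 = 96. ✓

4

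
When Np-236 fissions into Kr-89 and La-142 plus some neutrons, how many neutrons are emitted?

5

Conserve mass number: 236 = 89 + 142 + k, so k = 236 − 231 = 5.
Check atomic number: 93 = 36 + 57 + 0 = 93. ✓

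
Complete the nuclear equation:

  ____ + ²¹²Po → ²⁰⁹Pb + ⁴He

Conserve mass number: A + 212 = 209 + 4, so A = 1.
Conserve atomic number: Z + 84 = 82 + 2, so Z = 0.
A = 1 and Z = 0 is ¹n — a neutron.

neutron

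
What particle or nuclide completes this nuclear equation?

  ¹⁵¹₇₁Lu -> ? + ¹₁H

Yb-150

Conserve mass number: 151 = A + 1, so A = 150.
Conserve atomic number: 71 = Z + 1, so Z = 70.
Z = 70 is ytterbium, so the species is ¹⁵⁰₇₀Yb.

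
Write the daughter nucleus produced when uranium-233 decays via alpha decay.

Alpha decay: mass number changes by -4, atomic number by -2.
A: 233 − 4 = 229; Z: 92 − 2 = 90.
Z = 90 is thorium, so the daughter is thorium-229.

Th-229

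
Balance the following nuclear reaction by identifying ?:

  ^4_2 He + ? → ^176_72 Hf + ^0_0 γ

Yb-172

Conserve mass number: 4 + A = 176 + 0, so A = 172.
Conserve atomic number: 2 + Z = 72 + 0, so Z = 70.
Z = 70 is ytterbium, so the species is ^172_70 Yb.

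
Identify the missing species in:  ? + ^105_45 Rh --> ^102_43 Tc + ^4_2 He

neutron

Conserve mass number: A + 105 = 102 + 4, so A = 1.
Conserve atomic number: Z + 45 = 43 + 2, so Z = 0.
A = 1 and Z = 0 is ^1_0 n — a neutron.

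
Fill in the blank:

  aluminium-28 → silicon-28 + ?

beta-minus particle

Conserve mass number: 28 = 28 + A, so A = 0.
Conserve atomic number: 13 = 14 + Z, so Z = -1.
A = 0 and Z = -1 is e⁻ — a beta-minus particle.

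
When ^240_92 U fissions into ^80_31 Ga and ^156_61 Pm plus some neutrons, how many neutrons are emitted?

4

Conserve mass number: 240 = 80 + 156 + k, so k = 240 − 236 = 4.
Check atomic number: 92 = 31 + 61 + 0 = 92. ✓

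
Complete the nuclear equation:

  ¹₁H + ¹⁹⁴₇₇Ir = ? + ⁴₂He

Os-191

Conserve mass number: 1 + 194 = A + 4, so A = 191.
Conserve atomic number: 1 + 77 = Z + 2, so Z = 76.
Z = 76 is osmium, so the species is ¹⁹¹₇₆Os.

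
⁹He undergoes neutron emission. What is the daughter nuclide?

He-8

Neutron emission: mass number changes by -1, atomic number by +0.
A: 9 − 1 = 8; Z: 2 = 2.
Z = 2 is helium, so the daughter is ⁸He.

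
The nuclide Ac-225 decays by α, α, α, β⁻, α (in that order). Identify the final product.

Pb-209

Start: (A, Z) = (225, 89).
After α: (221, 87).
After α: (217, 85).
After α: (213, 83).
After β⁻: (213, 84).
After α: (209, 82).
Z = 82 is lead.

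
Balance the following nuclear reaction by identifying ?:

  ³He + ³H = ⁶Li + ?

gamma ray

Conserve mass number: 3 + 3 = 6 + A, so A = 0.
Conserve atomic number: 2 + 1 = 3 + Z, so Z = 0.
A = 0 and Z = 0 is γ — a gamma ray.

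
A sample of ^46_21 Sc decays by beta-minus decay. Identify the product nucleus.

Beta-minus decay: mass number changes by +0, atomic number by +1.
A: 46 = 46; Z: 21 + 1 = 22.
Z = 22 is titanium, so the daughter is ^46_22 Ti.

Ti-46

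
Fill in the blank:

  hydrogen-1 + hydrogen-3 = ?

Conserve mass number: 1 + 3 = A, so A = 4.
Conserve atomic number: 1 + 1 = Z, so Z = 2.
A = 4 and Z = 2 is helium-4 — an alpha particle.

He-4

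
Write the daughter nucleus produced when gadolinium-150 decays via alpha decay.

Sm-146

Alpha decay: mass number changes by -4, atomic number by -2.
A: 150 − 4 = 146; Z: 64 − 2 = 62.
Z = 62 is samarium, so the daughter is samarium-146.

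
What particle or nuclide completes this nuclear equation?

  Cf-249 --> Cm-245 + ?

alpha particle

Conserve mass number: 249 = 245 + A, so A = 4.
Conserve atomic number: 98 = 96 + Z, so Z = 2.
A = 4 and Z = 2 is He-4 — an alpha particle.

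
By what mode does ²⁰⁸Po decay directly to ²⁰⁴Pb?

ΔA = 204 − 208 = -4; ΔZ = 82 − 84 = -2.
A drops by 4 and Z drops by 2 — the signature of alpha emission.

alpha decay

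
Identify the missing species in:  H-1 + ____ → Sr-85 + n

Conserve mass number: 1 + A = 85 + 1, so A = 85.
Conserve atomic number: 1 + Z = 38 + 0, so Z = 37.
Z = 37 is rubidium, so the species is Rb-85.

Rb-85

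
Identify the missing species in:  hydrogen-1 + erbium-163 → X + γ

Tm-164

Conserve mass number: 1 + 163 = A + 0, so A = 164.
Conserve atomic number: 1 + 68 = Z + 0, so Z = 69.
Z = 69 is thulium, so the species is thulium-164.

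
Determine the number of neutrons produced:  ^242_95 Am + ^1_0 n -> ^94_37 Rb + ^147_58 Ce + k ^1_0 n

2

Conserve mass number: 243 = 94 + 147 + k, so k = 243 − 241 = 2.
Check atomic number: 95 = 37 + 58 + 0 = 95. ✓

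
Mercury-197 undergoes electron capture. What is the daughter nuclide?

Electron capture: mass number changes by +0, atomic number by -1.
A: 197 = 197; Z: 80 − 1 = 79.
Z = 79 is gold, so the daughter is gold-197.

Au-197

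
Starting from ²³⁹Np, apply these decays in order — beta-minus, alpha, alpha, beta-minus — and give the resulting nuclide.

Pa-231

Start: (A, Z) = (239, 93).
After β⁻: (239, 94).
After α: (235, 92).
After α: (231, 90).
After β⁻: (231, 91).
Z = 91 is protactinium.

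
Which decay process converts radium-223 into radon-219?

ΔA = 219 − 223 = -4; ΔZ = 86 − 88 = -2.
A drops by 4 and Z drops by 2 — the signature of alpha emission.

alpha decay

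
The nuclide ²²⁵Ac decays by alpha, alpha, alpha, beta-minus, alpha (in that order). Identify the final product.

Start: (A, Z) = (225, 89).
After α: (221, 87).
After α: (217, 85).
After α: (213, 83).
After β⁻: (213, 84).
After α: (209, 82).
Z = 82 is lead.

Pb-209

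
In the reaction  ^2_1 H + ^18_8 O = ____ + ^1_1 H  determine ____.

O-19

Conserve mass number: 2 + 18 = A + 1, so A = 19.
Conserve atomic number: 1 + 8 = Z + 1, so Z = 8.
Z = 8 is oxygen, so the species is ^19_8 O.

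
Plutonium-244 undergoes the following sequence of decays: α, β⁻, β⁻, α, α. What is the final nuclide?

Th-232

Start: (A, Z) = (244, 94).
After α: (240, 92).
After β⁻: (240, 93).
After β⁻: (240, 94).
After α: (236, 92).
After α: (232, 90).
Z = 90 is thorium.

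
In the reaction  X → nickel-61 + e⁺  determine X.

Conserve mass number: A = 61 + 0, so A = 61.
Conserve atomic number: Z = 28 + 1, so Z = 29.
Z = 29 is copper, so the species is copper-61.

Cu-61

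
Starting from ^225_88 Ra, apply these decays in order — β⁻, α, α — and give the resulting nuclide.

Start: (A, Z) = (225, 88).
After β⁻: (225, 89).
After α: (221, 87).
After α: (217, 85).
Z = 85 is astatine.

At-217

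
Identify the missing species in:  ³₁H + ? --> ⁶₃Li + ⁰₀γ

He-3

Conserve mass number: 3 + A = 6 + 0, so A = 3.
Conserve atomic number: 1 + Z = 3 + 0, so Z = 2.
Z = 2 is helium, so the species is ³₂He.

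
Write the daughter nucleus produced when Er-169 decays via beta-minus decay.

Beta-minus decay: mass number changes by +0, atomic number by +1.
A: 169 = 169; Z: 68 + 1 = 69.
Z = 69 is thulium, so the daughter is Tm-169.

Tm-169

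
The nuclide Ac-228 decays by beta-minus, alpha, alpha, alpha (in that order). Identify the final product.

Start: (A, Z) = (228, 89).
After β⁻: (228, 90).
After α: (224, 88).
After α: (220, 86).
After α: (216, 84).
Z = 84 is polonium.

Po-216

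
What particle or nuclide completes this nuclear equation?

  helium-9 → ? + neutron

Conserve mass number: 9 = A + 1, so A = 8.
Conserve atomic number: 2 = Z + 0, so Z = 2.
Z = 2 is helium, so the species is helium-8.

He-8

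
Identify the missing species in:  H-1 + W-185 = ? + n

Conserve mass number: 1 + 185 = A + 1, so A = 185.
Conserve atomic number: 1 + 74 = Z + 0, so Z = 75.
Z = 75 is rhenium, so the species is Re-185.

Re-185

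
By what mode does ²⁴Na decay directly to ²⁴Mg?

beta-minus decay

ΔA = 24 − 24 = 0; ΔZ = 12 − 11 = +1.
A is unchanged and Z rises by 1 — a neutron has become a proton (β⁻ decay).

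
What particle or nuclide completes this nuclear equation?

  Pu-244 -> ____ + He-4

U-240

Conserve mass number: 244 = A + 4, so A = 240.
Conserve atomic number: 94 = Z + 2, so Z = 92.
Z = 92 is uranium, so the species is U-240.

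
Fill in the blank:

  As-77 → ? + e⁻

Conserve mass number: 77 = A + 0, so A = 77.
Conserve atomic number: 33 = Z − 1, so Z = 34.
Z = 34 is selenium, so the species is Se-77.

Se-77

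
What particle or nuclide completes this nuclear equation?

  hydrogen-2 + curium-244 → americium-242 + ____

alpha particle

Conserve mass number: 2 + 244 = 242 + A, so A = 4.
Conserve atomic number: 1 + 96 = 95 + Z, so Z = 2.
A = 4 and Z = 2 is helium-4 — an alpha particle.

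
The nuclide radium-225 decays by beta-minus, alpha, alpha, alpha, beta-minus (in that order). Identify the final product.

Po-213

Start: (A, Z) = (225, 88).
After β⁻: (225, 89).
After α: (221, 87).
After α: (217, 85).
After α: (213, 83).
After β⁻: (213, 84).
Z = 84 is polonium.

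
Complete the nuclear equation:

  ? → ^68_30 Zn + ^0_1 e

Ga-68

Conserve mass number: A = 68 + 0, so A = 68.
Conserve atomic number: Z = 30 + 1, so Z = 31.
Z = 31 is gallium, so the species is ^68_31 Ga.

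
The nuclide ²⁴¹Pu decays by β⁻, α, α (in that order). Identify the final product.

Start: (A, Z) = (241, 94).
After β⁻: (241, 95).
After α: (237, 93).
After α: (233, 91).
Z = 91 is protactinium.

Pa-233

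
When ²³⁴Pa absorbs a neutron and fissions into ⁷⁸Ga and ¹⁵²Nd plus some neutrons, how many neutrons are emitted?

Conserve mass number: 235 = 78 + 152 + k, so k = 235 − 230 = 5.
Check atomic number: 91 = 31 + 60 + 0 = 91. ✓

5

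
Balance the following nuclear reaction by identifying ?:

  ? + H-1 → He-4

Conserve mass number: A + 1 = 4, so A = 3.
Conserve atomic number: Z + 1 = 2, so Z = 1.
A = 3 and Z = 1 is H-3 — a triton.

triton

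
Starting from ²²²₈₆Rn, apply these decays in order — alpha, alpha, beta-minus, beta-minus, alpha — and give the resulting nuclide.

Start: (A, Z) = (222, 86).
After α: (218, 84).
After α: (214, 82).
After β⁻: (214, 83).
After β⁻: (214, 84).
After α: (210, 82).
Z = 82 is lead.

Pb-210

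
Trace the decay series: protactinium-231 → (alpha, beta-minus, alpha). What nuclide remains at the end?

Ra-223

Start: (A, Z) = (231, 91).
After α: (227, 89).
After β⁻: (227, 90).
After α: (223, 88).
Z = 88 is radium.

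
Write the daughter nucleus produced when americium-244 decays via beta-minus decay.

Beta-minus decay: mass number changes by +0, atomic number by +1.
A: 244 = 244; Z: 95 + 1 = 96.
Z = 96 is curium, so the daughter is curium-244.

Cm-244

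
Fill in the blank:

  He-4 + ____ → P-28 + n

Al-25

Conserve mass number: 4 + A = 28 + 1, so A = 25.
Conserve atomic number: 2 + Z = 15 + 0, so Z = 13.
Z = 13 is aluminium, so the species is Al-25.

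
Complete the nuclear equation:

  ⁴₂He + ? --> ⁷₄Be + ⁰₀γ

Conserve mass number: 4 + A = 7 + 0, so A = 3.
Conserve atomic number: 2 + Z = 4 + 0, so Z = 2.
Z = 2 is helium, so the species is ³₂He.

He-3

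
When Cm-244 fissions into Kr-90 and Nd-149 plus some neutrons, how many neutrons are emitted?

5

Conserve mass number: 244 = 90 + 149 + k, so k = 244 − 239 = 5.
Check atomic number: 96 = 36 + 60 + 0 = 96. ✓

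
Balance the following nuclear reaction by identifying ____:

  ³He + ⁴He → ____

Be-7

Conserve mass number: 3 + 4 = A, so A = 7.
Conserve atomic number: 2 + 2 = Z, so Z = 4.
Z = 4 is beryllium, so the species is ⁷Be.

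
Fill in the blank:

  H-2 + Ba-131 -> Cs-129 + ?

alpha particle

Conserve mass number: 2 + 131 = 129 + A, so A = 4.
Conserve atomic number: 1 + 56 = 55 + Z, so Z = 2.
A = 4 and Z = 2 is He-4 — an alpha particle.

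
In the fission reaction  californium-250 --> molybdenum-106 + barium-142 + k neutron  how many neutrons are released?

Conserve mass number: 250 = 106 + 142 + k, so k = 250 − 248 = 2.
Check atomic number: 98 = 42 + 56 + 0 = 98. ✓

2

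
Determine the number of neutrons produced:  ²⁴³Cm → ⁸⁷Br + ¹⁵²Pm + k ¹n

4

Conserve mass number: 243 = 87 + 152 + k, so k = 243 − 239 = 4.
Check atomic number: 96 = 35 + 61 + 0 = 96. ✓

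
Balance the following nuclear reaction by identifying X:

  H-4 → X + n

H-3

Conserve mass number: 4 = A + 1, so A = 3.
Conserve atomic number: 1 = Z + 0, so Z = 1.
A = 3 and Z = 1 is H-3 — a triton.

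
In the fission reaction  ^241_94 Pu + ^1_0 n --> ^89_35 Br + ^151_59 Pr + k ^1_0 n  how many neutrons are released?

Conserve mass number: 242 = 89 + 151 + k, so k = 242 − 240 = 2.
Check atomic number: 94 = 35 + 59 + 0 = 94. ✓

2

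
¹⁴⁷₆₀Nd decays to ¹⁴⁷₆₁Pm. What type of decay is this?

beta-minus decay

ΔA = 147 − 147 = 0; ΔZ = 61 − 60 = +1.
A is unchanged and Z rises by 1 — a neutron has become a proton (β⁻ decay).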